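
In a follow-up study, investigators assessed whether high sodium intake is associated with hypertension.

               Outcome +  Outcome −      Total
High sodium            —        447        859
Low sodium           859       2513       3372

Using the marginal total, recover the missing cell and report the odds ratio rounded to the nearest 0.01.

2.70

The missing cell is in the exposed row: 859 − 447 = 412.
So a = 412, b = 447, c = 859, d = 2513.
OR = (a·d)/(b·c) = (412 × 2513) / (447 × 859) = 1035356 / 383973 = 2.69643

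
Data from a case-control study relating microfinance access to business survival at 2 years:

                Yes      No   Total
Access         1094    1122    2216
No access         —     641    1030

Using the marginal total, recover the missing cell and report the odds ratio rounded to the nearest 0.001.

The missing cell is in the unexposed row: 1030 − 641 = 389.
So a = 1094, b = 1122, c = 389, d = 641.
OR = (a·d)/(b·c) = (1094 × 641) / (1122 × 389) = 701254 / 436458 = 1.60669

1.607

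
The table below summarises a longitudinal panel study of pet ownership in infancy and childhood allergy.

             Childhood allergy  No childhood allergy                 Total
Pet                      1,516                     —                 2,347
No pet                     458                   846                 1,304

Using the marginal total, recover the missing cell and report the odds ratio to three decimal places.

3.370

The missing cell is in the exposed row: 2347 − 1516 = 831.
So a = 1516, b = 831, c = 458, d = 846.
OR = (a·d)/(b·c) = (1516 × 846) / (831 × 458) = 1282536 / 380598 = 3.36979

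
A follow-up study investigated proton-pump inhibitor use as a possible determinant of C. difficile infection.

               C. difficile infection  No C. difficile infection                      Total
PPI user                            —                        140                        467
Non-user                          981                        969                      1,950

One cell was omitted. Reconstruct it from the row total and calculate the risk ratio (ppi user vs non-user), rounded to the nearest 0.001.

1.392

The missing cell is in the exposed row: 467 − 140 = 327.
So a = 327, b = 140, c = 981, d = 969.
RR = [a/(a+b)] / [c/(c+d)] = (327/467) / (981/1950) = 0.70021/0.50308 = 1.39186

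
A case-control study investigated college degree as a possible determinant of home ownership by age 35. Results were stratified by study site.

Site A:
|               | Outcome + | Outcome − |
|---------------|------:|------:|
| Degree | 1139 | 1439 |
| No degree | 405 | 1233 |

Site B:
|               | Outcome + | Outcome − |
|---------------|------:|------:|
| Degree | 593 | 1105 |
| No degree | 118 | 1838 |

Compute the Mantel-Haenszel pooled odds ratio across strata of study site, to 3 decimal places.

3.630

OR_MH = Σ(aᵢdᵢ/nᵢ) / Σ(bᵢcᵢ/nᵢ), where nᵢ is the stratum total.
Stratum 1 (Site A): n = 4216; a·d/n = 1139·1233/4216 = 333.1089; b·c/n = 1439·405/4216 = 138.2341
Stratum 2 (Site B): n = 3654; a·d/n = 593·1838/3654 = 298.2852; b·c/n = 1105·118/3654 = 35.6842
OR_MH = (333.1089 + 298.2852) / (138.2341 + 35.6842) = 631.3940 / 173.9183 = 3.63041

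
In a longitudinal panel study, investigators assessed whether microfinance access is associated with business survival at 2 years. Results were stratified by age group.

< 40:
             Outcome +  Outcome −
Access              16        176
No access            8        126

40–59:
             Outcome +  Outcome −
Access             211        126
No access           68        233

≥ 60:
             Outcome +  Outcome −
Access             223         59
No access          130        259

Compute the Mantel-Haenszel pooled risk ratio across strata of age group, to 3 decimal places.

2.471

RR_MH = Σ(aᵢ·n₀ᵢ/nᵢ) / Σ(cᵢ·n₁ᵢ/nᵢ), with n₁ᵢ = aᵢ+bᵢ (exposed), n₀ᵢ = cᵢ+dᵢ (unexposed), nᵢ = n₁ᵢ+n₀ᵢ.
Stratum 1 (< 40): n₁ = 192, n₀ = 134, n = 326; a·n₀/n = 16·134/326 = 6.5767; c·n₁/n = 8·192/326 = 4.7117
Stratum 2 (40–59): n₁ = 337, n₀ = 301, n = 638; a·n₀/n = 211·301/638 = 99.5470; c·n₁/n = 68·337/638 = 35.9185
Stratum 3 (≥ 60): n₁ = 282, n₀ = 389, n = 671; a·n₀/n = 223·389/671 = 129.2802; c·n₁/n = 130·282/671 = 54.6349
RR_MH = (6.5767 + 99.5470 + 129.2802) / (4.7117 + 35.9185 + 54.6349) = 235.4039 / 95.2650 = 2.47104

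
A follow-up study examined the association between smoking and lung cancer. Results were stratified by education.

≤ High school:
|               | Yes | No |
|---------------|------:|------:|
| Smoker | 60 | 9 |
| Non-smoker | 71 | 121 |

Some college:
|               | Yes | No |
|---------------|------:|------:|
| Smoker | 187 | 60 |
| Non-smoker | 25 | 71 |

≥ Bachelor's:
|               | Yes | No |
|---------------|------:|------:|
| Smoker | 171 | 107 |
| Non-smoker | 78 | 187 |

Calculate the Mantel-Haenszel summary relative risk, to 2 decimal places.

RR_MH = Σ(aᵢ·n₀ᵢ/nᵢ) / Σ(cᵢ·n₁ᵢ/nᵢ), with n₁ᵢ = aᵢ+bᵢ (exposed), n₀ᵢ = cᵢ+dᵢ (unexposed), nᵢ = n₁ᵢ+n₀ᵢ.
Stratum 1 (≤ High school): n₁ = 69, n₀ = 192, n = 261; a·n₀/n = 60·192/261 = 44.1379; c·n₁/n = 71·69/261 = 18.7701
Stratum 2 (Some college): n₁ = 247, n₀ = 96, n = 343; a·n₀/n = 187·96/343 = 52.3382; c·n₁/n = 25·247/343 = 18.0029
Stratum 3 (≥ Bachelor's): n₁ = 278, n₀ = 265, n = 543; a·n₀/n = 171·265/543 = 83.4530; c·n₁/n = 78·278/543 = 39.9337
RR_MH = (44.1379 + 52.3382 + 83.4530) / (18.7701 + 18.0029 + 39.9337) = 179.9292 / 76.7067 = 2.34568

2.35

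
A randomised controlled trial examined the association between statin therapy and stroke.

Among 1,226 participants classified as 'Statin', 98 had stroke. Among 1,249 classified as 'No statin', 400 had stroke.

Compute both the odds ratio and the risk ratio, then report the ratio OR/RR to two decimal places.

0.74

From the description: a = 98, b = 1128, c = 400, d = 849.
OR = (98·849)/(1128·400) = 83202/451200 = 0.18440
Risk in exposed = 98/1226 = 0.07993; risk in unexposed = 400/1249 = 0.32026; RR = 0.24960
OR/RR = 0.18440 / 0.24960 = 0.73880
The outcome is not rare, so the OR lies further from 1 than the RR.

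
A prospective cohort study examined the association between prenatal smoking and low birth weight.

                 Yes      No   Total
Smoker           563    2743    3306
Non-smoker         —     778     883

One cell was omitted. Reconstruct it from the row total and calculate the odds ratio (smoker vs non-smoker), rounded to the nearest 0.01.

1.52

The missing cell is in the unexposed row: 883 − 778 = 105.
So a = 563, b = 2743, c = 105, d = 778.
OR = (a·d)/(b·c) = (563 × 778) / (2743 × 105) = 438014 / 288015 = 1.52080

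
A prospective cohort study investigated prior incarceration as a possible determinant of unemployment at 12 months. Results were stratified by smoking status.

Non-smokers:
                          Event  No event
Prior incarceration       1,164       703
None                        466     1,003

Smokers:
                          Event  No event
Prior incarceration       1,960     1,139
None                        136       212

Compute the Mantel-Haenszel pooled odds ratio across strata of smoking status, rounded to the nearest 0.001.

3.287

OR_MH = Σ(aᵢdᵢ/nᵢ) / Σ(bᵢcᵢ/nᵢ), where nᵢ is the stratum total.
Stratum 1 (Non-smokers): n = 3336; a·d/n = 1164·1003/3336 = 349.9676; b·c/n = 703·466/3336 = 98.2008
Stratum 2 (Smokers): n = 3447; a·d/n = 1960·212/3447 = 120.5454; b·c/n = 1139·136/3447 = 44.9388
OR_MH = (349.9676 + 120.5454) / (98.2008 + 44.9388) = 470.5130 / 143.1396 = 3.28709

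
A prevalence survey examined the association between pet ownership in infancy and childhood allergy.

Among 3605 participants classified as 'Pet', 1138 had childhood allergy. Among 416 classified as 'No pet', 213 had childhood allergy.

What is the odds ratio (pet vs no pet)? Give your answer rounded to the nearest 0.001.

From the description: a = 1138, b = 2467, c = 213, d = 203.
OR = (a·d)/(b·c) = (1138 × 203) / (2467 × 213) = 231014 / 525471 = 0.43963
Exposure is associated with lower odds of childhood allergy (OR = 0.44 < 1).

0.440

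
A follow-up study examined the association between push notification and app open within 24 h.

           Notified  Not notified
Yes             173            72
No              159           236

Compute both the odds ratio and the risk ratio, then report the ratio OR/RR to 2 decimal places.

Reading the table with exposure as columns: a = 173 (Notified, case), b = 159 (Notified, non-case), c = 72 (Not notified, case), d = 236.
OR = (173·236)/(159·72) = 40828/11448 = 3.56639
Risk in exposed = 173/332 = 0.52108; risk in unexposed = 72/308 = 0.23377; RR = 2.22908
OR/RR = 3.56639 / 2.22908 = 1.59993
The outcome is not rare, so the OR lies further from 1 than the RR.

1.60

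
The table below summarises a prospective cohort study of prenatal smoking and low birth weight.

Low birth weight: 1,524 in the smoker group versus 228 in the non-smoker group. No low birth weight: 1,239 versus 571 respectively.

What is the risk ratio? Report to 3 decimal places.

1.933

From the description: a = 1524, b = 1239, c = 228, d = 571.
Risk in exposed = 1524/2763 = 0.55157; risk in unexposed = 228/799 = 0.28536.
RR = 0.55157 / 0.28536 = 1.93293
The risk among the exposed is 1.93 times that among the unexposed.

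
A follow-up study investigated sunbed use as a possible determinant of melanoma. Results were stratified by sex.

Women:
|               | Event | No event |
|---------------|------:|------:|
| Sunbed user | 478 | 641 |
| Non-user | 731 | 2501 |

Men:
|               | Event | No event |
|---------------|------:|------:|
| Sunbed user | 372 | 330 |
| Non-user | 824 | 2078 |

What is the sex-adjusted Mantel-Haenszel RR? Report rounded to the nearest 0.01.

RR_MH = Σ(aᵢ·n₀ᵢ/nᵢ) / Σ(cᵢ·n₁ᵢ/nᵢ), with n₁ᵢ = aᵢ+bᵢ (exposed), n₀ᵢ = cᵢ+dᵢ (unexposed), nᵢ = n₁ᵢ+n₀ᵢ.
Stratum 1 (Women): n₁ = 1119, n₀ = 3232, n = 4351; a·n₀/n = 478·3232/4351 = 355.0669; c·n₁/n = 731·1119/4351 = 188.0002
Stratum 2 (Men): n₁ = 702, n₀ = 2902, n = 3604; a·n₀/n = 372·2902/3604 = 299.5405; c·n₁/n = 824·702/3604 = 160.5017
RR_MH = (355.0669 + 299.5405) / (188.0002 + 160.5017) = 654.6074 / 348.5019 = 1.87835

1.88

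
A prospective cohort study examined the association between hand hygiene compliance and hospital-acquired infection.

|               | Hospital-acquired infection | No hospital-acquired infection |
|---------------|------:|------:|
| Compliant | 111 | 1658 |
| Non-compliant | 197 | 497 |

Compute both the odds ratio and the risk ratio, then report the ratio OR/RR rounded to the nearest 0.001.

Cells: a = 111, b = 1658, c = 197, d = 497.
OR = (111·497)/(1658·197) = 55167/326626 = 0.16890
Risk in exposed = 111/1769 = 0.06275; risk in unexposed = 197/694 = 0.28386; RR = 0.22105
OR/RR = 0.16890 / 0.22105 = 0.76408
The outcome is not rare, so the OR lies further from 1 than the RR.

0.764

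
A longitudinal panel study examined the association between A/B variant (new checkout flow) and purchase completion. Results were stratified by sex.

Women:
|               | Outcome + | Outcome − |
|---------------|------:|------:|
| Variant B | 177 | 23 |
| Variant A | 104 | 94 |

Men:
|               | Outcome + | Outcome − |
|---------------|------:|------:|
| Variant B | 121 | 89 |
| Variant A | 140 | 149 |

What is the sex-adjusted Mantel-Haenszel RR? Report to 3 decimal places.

1.422

RR_MH = Σ(aᵢ·n₀ᵢ/nᵢ) / Σ(cᵢ·n₁ᵢ/nᵢ), with n₁ᵢ = aᵢ+bᵢ (exposed), n₀ᵢ = cᵢ+dᵢ (unexposed), nᵢ = n₁ᵢ+n₀ᵢ.
Stratum 1 (Women): n₁ = 200, n₀ = 198, n = 398; a·n₀/n = 177·198/398 = 88.0553; c·n₁/n = 104·200/398 = 52.2613
Stratum 2 (Men): n₁ = 210, n₀ = 289, n = 499; a·n₀/n = 121·289/499 = 70.0782; c·n₁/n = 140·210/499 = 58.9178
RR_MH = (88.0553 + 70.0782) / (52.2613 + 58.9178) = 158.1334 / 111.1791 = 1.42233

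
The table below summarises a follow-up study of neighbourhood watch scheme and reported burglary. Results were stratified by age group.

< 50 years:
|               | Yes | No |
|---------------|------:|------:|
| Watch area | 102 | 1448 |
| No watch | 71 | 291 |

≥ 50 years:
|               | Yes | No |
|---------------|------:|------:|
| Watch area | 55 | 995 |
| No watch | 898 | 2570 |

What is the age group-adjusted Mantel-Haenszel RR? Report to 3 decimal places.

0.231

RR_MH = Σ(aᵢ·n₀ᵢ/nᵢ) / Σ(cᵢ·n₁ᵢ/nᵢ), with n₁ᵢ = aᵢ+bᵢ (exposed), n₀ᵢ = cᵢ+dᵢ (unexposed), nᵢ = n₁ᵢ+n₀ᵢ.
Stratum 1 (< 50 years): n₁ = 1550, n₀ = 362, n = 1912; a·n₀/n = 102·362/1912 = 19.3117; c·n₁/n = 71·1550/1912 = 57.5575
Stratum 2 (≥ 50 years): n₁ = 1050, n₀ = 3468, n = 4518; a·n₀/n = 55·3468/4518 = 42.2178; c·n₁/n = 898·1050/4518 = 208.6985
RR_MH = (19.3117 + 42.2178) / (57.5575 + 208.6985) = 61.5295 / 266.2561 = 0.23109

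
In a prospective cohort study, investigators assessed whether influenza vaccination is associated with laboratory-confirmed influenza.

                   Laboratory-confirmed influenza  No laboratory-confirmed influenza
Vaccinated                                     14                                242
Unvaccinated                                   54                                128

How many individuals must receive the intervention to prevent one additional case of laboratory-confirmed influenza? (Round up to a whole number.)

Risk in treated group = 14/256 = 0.05469; risk in control = 54/182 = 0.29670.
Absolute risk reduction = 0.29670 − 0.05469 = 0.24202
NNT = 1 / ARR = 1 / 0.24202 = 4.132 → round up → 5

5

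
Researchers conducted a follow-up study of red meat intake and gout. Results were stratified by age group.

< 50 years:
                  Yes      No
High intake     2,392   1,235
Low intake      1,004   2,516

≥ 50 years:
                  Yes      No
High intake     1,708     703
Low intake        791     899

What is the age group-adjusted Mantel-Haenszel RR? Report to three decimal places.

RR_MH = Σ(aᵢ·n₀ᵢ/nᵢ) / Σ(cᵢ·n₁ᵢ/nᵢ), with n₁ᵢ = aᵢ+bᵢ (exposed), n₀ᵢ = cᵢ+dᵢ (unexposed), nᵢ = n₁ᵢ+n₀ᵢ.
Stratum 1 (< 50 years): n₁ = 3627, n₀ = 3520, n = 7147; a·n₀/n = 2392·3520/7147 = 1178.0943; c·n₁/n = 1004·3627/7147 = 509.5156
Stratum 2 (≥ 50 years): n₁ = 2411, n₀ = 1690, n = 4101; a·n₀/n = 1708·1690/4101 = 703.8576; c·n₁/n = 791·2411/4101 = 465.0332
RR_MH = (1178.0943 + 703.8576) / (509.5156 + 465.0332) = 1881.9519 / 974.5488 = 1.93110

1.931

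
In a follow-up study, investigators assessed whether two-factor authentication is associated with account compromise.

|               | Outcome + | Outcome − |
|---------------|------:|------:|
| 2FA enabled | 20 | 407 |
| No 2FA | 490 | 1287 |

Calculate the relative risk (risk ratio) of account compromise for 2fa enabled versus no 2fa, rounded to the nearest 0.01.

0.17

Cells: a = 20, b = 407, c = 490, d = 1287.
Risk in exposed = 20/427 = 0.04684; risk in unexposed = 490/1777 = 0.27575.
RR = 0.04684 / 0.27575 = 0.16986
The risk is 83% lower among the exposed than among the unexposed.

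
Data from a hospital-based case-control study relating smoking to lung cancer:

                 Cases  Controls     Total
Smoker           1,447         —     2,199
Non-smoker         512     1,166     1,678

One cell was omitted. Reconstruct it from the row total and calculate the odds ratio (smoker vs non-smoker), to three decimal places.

4.382

The missing cell is in the exposed row: 2199 − 1447 = 752.
So a = 1447, b = 752, c = 512, d = 1166.
OR = (a·d)/(b·c) = (1447 × 1166) / (752 × 512) = 1687202 / 385024 = 4.38207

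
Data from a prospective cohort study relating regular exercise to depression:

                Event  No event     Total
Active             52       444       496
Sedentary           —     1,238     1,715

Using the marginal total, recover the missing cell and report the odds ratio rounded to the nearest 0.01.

The missing cell is in the unexposed row: 1715 − 1238 = 477.
So a = 52, b = 444, c = 477, d = 1238.
OR = (a·d)/(b·c) = (52 × 1238) / (444 × 477) = 64376 / 211788 = 0.30396

0.30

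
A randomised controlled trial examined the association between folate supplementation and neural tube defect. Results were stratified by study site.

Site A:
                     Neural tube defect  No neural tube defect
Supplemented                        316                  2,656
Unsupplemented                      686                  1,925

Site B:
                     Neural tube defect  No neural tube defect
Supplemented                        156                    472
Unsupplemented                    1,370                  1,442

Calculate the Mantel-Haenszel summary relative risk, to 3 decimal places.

0.447

RR_MH = Σ(aᵢ·n₀ᵢ/nᵢ) / Σ(cᵢ·n₁ᵢ/nᵢ), with n₁ᵢ = aᵢ+bᵢ (exposed), n₀ᵢ = cᵢ+dᵢ (unexposed), nᵢ = n₁ᵢ+n₀ᵢ.
Stratum 1 (Site A): n₁ = 2972, n₀ = 2611, n = 5583; a·n₀/n = 316·2611/5583 = 147.7836; c·n₁/n = 686·2972/5583 = 365.1786
Stratum 2 (Site B): n₁ = 628, n₀ = 2812, n = 3440; a·n₀/n = 156·2812/3440 = 127.5209; c·n₁/n = 1370·628/3440 = 250.1047
RR_MH = (147.7836 + 127.5209) / (365.1786 + 250.1047) = 275.3046 / 615.2832 = 0.44744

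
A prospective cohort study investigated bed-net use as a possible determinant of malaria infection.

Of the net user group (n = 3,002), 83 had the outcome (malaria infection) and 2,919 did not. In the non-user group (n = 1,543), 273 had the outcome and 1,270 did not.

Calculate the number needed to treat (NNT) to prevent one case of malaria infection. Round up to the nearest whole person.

Risk in treated group = 83/3002 = 0.02765; risk in control = 273/1543 = 0.17693.
Absolute risk reduction = 0.17693 − 0.02765 = 0.14928
NNT = 1 / ARR = 1 / 0.14928 = 6.699 → round up → 7

7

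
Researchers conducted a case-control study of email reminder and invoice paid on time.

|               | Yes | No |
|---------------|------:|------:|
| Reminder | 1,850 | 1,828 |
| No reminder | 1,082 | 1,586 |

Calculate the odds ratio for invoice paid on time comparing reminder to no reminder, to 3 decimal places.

Cells: a = 1850, b = 1828, c = 1082, d = 1586.
OR = (a·d)/(b·c) = (1850 × 1586) / (1828 × 1082) = 2934100 / 1977896 = 1.48345
The odds of invoice paid on time are about 1.48 times as high in the reminder group.

1.483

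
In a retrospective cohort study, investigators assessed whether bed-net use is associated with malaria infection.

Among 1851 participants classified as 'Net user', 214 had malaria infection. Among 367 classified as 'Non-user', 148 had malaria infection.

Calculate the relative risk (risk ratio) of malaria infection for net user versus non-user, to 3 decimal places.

0.287

From the description: a = 214, b = 1637, c = 148, d = 219.
Risk in exposed = 214/1851 = 0.11561; risk in unexposed = 148/367 = 0.40327.
RR = 0.11561 / 0.40327 = 0.28669
The risk is 71% lower among the exposed than among the unexposed.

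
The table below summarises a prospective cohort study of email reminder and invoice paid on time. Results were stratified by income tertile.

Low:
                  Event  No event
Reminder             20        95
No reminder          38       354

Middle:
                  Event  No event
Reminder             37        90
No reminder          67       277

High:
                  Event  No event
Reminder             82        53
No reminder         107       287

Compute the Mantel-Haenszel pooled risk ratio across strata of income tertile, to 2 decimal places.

RR_MH = Σ(aᵢ·n₀ᵢ/nᵢ) / Σ(cᵢ·n₁ᵢ/nᵢ), with n₁ᵢ = aᵢ+bᵢ (exposed), n₀ᵢ = cᵢ+dᵢ (unexposed), nᵢ = n₁ᵢ+n₀ᵢ.
Stratum 1 (Low): n₁ = 115, n₀ = 392, n = 507; a·n₀/n = 20·392/507 = 15.4635; c·n₁/n = 38·115/507 = 8.6193
Stratum 2 (Middle): n₁ = 127, n₀ = 344, n = 471; a·n₀/n = 37·344/471 = 27.0234; c·n₁/n = 67·127/471 = 18.0658
Stratum 3 (High): n₁ = 135, n₀ = 394, n = 529; a·n₀/n = 82·394/529 = 61.0737; c·n₁/n = 107·135/529 = 27.3062
RR_MH = (15.4635 + 27.0234 + 61.0737) / (8.6193 + 18.0658 + 27.3062) = 103.5606 / 53.9914 = 1.91809

1.92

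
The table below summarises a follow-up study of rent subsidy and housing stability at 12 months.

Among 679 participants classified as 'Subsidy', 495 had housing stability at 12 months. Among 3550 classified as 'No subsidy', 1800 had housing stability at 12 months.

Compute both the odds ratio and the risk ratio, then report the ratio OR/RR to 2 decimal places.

1.82

From the description: a = 495, b = 184, c = 1800, d = 1750.
OR = (495·1750)/(184·1800) = 866250/331200 = 2.61549
Risk in exposed = 495/679 = 0.72901; risk in unexposed = 1800/3550 = 0.50704; RR = 1.43778
OR/RR = 2.61549 / 1.43778 = 1.81912
The outcome is not rare, so the OR lies further from 1 than the RR.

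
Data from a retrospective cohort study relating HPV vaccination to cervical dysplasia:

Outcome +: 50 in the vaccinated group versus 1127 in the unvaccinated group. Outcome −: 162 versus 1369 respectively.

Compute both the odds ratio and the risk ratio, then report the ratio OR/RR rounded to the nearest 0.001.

0.718

From the description: a = 50, b = 162, c = 1127, d = 1369.
OR = (50·1369)/(162·1127) = 68450/182574 = 0.37492
Risk in exposed = 50/212 = 0.23585; risk in unexposed = 1127/2496 = 0.45152; RR = 0.52234
OR/RR = 0.37492 / 0.52234 = 0.71776
The outcome is not rare, so the OR lies further from 1 than the RR.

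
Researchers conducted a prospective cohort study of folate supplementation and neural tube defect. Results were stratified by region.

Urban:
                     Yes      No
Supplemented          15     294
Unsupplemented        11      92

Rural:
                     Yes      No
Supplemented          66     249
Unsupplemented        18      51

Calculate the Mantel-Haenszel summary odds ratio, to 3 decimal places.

OR_MH = Σ(aᵢdᵢ/nᵢ) / Σ(bᵢcᵢ/nᵢ), where nᵢ is the stratum total.
Stratum 1 (Urban): n = 412; a·d/n = 15·92/412 = 3.3495; b·c/n = 294·11/412 = 7.8495
Stratum 2 (Rural): n = 384; a·d/n = 66·51/384 = 8.7656; b·c/n = 249·18/384 = 11.6719
OR_MH = (3.3495 + 8.7656) / (7.8495 + 11.6719) = 12.1151 / 19.5214 = 0.62061

0.621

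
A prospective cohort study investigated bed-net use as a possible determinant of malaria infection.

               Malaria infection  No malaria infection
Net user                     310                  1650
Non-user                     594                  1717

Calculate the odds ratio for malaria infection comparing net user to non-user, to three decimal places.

Cells: a = 310, b = 1650, c = 594, d = 1717.
OR = (a·d)/(b·c) = (310 × 1717) / (1650 × 594) = 532270 / 980100 = 0.54308
Exposure is associated with lower odds of malaria infection (OR = 0.54 < 1).

0.543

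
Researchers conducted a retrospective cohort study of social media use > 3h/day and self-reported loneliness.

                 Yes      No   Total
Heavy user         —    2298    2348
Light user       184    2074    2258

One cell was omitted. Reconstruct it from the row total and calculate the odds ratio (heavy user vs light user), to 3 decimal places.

The missing cell is in the exposed row: 2348 − 2298 = 50.
So a = 50, b = 2298, c = 184, d = 2074.
OR = (a·d)/(b·c) = (50 × 2074) / (2298 × 184) = 103700 / 422832 = 0.24525

0.245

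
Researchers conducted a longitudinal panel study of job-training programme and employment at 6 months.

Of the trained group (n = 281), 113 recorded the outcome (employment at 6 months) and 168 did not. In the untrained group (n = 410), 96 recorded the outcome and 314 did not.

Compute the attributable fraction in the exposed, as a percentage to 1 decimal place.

From the description: a = 113, b = 168, c = 96, d = 314.
Risk in exposed = 113/281 = 0.40214; risk in unexposed = 96/410 = 0.23415.
RR = 0.40214/0.23415 = 1.71745
AR% = (RR − 1)/RR × 100 = (1.71745 − 1)/1.71745 × 100 = 41.7742%

41.8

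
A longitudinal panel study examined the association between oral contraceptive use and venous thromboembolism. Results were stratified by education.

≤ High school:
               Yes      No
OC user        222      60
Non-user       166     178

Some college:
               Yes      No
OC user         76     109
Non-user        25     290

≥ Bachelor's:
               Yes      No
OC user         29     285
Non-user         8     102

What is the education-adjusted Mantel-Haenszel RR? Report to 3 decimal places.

1.972

RR_MH = Σ(aᵢ·n₀ᵢ/nᵢ) / Σ(cᵢ·n₁ᵢ/nᵢ), with n₁ᵢ = aᵢ+bᵢ (exposed), n₀ᵢ = cᵢ+dᵢ (unexposed), nᵢ = n₁ᵢ+n₀ᵢ.
Stratum 1 (≤ High school): n₁ = 282, n₀ = 344, n = 626; a·n₀/n = 222·344/626 = 121.9936; c·n₁/n = 166·282/626 = 74.7796
Stratum 2 (Some college): n₁ = 185, n₀ = 315, n = 500; a·n₀/n = 76·315/500 = 47.8800; c·n₁/n = 25·185/500 = 9.2500
Stratum 3 (≥ Bachelor's): n₁ = 314, n₀ = 110, n = 424; a·n₀/n = 29·110/424 = 7.5236; c·n₁/n = 8·314/424 = 5.9245
RR_MH = (121.9936 + 47.8800 + 7.5236) / (74.7796 + 9.2500 + 5.9245) = 177.3972 / 89.9541 = 1.97209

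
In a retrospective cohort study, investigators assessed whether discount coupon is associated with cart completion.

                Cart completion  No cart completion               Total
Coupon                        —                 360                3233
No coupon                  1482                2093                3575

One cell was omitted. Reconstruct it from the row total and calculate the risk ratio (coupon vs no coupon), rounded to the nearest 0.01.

The missing cell is in the exposed row: 3233 − 360 = 2873.
So a = 2873, b = 360, c = 1482, d = 2093.
RR = [a/(a+b)] / [c/(c+d)] = (2873/3233) / (1482/3575) = 0.88865/0.41455 = 2.14367

2.14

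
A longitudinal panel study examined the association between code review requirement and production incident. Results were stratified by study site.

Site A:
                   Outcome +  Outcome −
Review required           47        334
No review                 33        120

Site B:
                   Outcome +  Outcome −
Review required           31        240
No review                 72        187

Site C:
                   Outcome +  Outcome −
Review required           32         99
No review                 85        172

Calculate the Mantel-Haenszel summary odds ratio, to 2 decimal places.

OR_MH = Σ(aᵢdᵢ/nᵢ) / Σ(bᵢcᵢ/nᵢ), where nᵢ is the stratum total.
Stratum 1 (Site A): n = 534; a·d/n = 47·120/534 = 10.5618; b·c/n = 334·33/534 = 20.6404
Stratum 2 (Site B): n = 530; a·d/n = 31·187/530 = 10.9377; b·c/n = 240·72/530 = 32.6038
Stratum 3 (Site C): n = 388; a·d/n = 32·172/388 = 14.1856; b·c/n = 99·85/388 = 21.6881
OR_MH = (10.5618 + 10.9377 + 14.1856) / (20.6404 + 32.6038 + 21.6881) = 35.6851 / 74.9324 = 0.47623

0.48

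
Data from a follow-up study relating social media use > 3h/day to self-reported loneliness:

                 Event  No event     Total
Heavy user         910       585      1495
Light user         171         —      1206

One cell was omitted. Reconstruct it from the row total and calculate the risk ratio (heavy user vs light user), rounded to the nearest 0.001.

4.293

The missing cell is in the unexposed row: 1206 − 171 = 1035.
So a = 910, b = 585, c = 171, d = 1035.
RR = [a/(a+b)] / [c/(c+d)] = (910/1495) / (171/1206) = 0.60870/0.14179 = 4.29291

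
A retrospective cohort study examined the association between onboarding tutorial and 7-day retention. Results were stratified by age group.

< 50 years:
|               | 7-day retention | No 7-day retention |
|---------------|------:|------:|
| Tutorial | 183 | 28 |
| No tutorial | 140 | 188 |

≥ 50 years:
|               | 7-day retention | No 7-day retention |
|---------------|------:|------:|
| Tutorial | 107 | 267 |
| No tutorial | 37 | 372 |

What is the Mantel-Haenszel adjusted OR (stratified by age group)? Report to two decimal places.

OR_MH = Σ(aᵢdᵢ/nᵢ) / Σ(bᵢcᵢ/nᵢ), where nᵢ is the stratum total.
Stratum 1 (< 50 years): n = 539; a·d/n = 183·188/539 = 63.8293; b·c/n = 28·140/539 = 7.2727
Stratum 2 (≥ 50 years): n = 783; a·d/n = 107·372/783 = 50.8352; b·c/n = 267·37/783 = 12.6169
OR_MH = (63.8293 + 50.8352) / (7.2727 + 12.6169) = 114.6646 / 19.8896 = 5.76506

5.77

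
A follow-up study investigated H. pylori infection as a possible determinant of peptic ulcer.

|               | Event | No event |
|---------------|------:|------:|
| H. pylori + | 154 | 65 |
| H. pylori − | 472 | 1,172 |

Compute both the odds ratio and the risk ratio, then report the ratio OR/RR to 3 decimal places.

2.402

Cells: a = 154, b = 65, c = 472, d = 1172.
OR = (154·1172)/(65·472) = 180488/30680 = 5.88292
Risk in exposed = 154/219 = 0.70320; risk in unexposed = 472/1644 = 0.28710; RR = 2.44927
OR/RR = 5.88292 / 2.44927 = 2.40191
The outcome is not rare, so the OR lies further from 1 than the RR.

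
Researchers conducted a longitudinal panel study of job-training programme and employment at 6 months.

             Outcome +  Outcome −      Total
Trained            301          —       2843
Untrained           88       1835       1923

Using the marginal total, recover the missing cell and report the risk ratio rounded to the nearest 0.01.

2.31

The missing cell is in the exposed row: 2843 − 301 = 2542.
So a = 301, b = 2542, c = 88, d = 1835.
RR = [a/(a+b)] / [c/(c+d)] = (301/2843) / (88/1923) = 0.10587/0.04576 = 2.31359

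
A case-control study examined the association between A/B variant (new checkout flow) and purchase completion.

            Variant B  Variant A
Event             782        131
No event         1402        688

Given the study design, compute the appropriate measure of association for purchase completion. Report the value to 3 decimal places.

2.929

Reading the table with exposure as columns: a = 782 (Variant B, case), b = 1402 (Variant B, non-case), c = 131 (Variant A, case), d = 688.
This is a case-control study: participants were sampled on outcome status, so risks in the source population cannot be estimated directly — relative risk is not valid here. The odds ratio is the appropriate measure.
OR = (a·d)/(b·c) = (782 × 688) / (1402 × 131) = 538016 / 183662 = 2.92938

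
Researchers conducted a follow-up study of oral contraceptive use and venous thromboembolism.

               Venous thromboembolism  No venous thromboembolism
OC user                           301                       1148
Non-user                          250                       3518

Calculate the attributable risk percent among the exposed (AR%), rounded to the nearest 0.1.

Cells: a = 301, b = 1148, c = 250, d = 3518.
Risk in exposed = 301/1449 = 0.20773; risk in unexposed = 250/3768 = 0.06635.
RR = 0.20773/0.06635 = 3.13090
AR% = (RR − 1)/RR × 100 = (3.13090 − 1)/3.13090 × 100 = 68.0603%

68.1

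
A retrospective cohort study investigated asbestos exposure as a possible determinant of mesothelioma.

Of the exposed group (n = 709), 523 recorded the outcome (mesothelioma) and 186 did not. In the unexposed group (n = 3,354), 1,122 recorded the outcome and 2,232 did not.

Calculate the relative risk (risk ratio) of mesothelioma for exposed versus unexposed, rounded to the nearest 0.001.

From the description: a = 523, b = 186, c = 1122, d = 2232.
Risk in exposed = 523/709 = 0.73766; risk in unexposed = 1122/3354 = 0.33453.
RR = 0.73766 / 0.33453 = 2.20509
The risk among the exposed is 2.21 times that among the unexposed.

2.205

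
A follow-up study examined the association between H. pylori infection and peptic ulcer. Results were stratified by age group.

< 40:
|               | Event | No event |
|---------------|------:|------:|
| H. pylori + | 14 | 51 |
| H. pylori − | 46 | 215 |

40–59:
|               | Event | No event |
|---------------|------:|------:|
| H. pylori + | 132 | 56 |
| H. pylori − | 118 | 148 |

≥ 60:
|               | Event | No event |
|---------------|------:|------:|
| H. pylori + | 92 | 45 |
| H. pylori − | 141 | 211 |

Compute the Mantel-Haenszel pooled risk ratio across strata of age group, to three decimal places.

RR_MH = Σ(aᵢ·n₀ᵢ/nᵢ) / Σ(cᵢ·n₁ᵢ/nᵢ), with n₁ᵢ = aᵢ+bᵢ (exposed), n₀ᵢ = cᵢ+dᵢ (unexposed), nᵢ = n₁ᵢ+n₀ᵢ.
Stratum 1 (< 40): n₁ = 65, n₀ = 261, n = 326; a·n₀/n = 14·261/326 = 11.2086; c·n₁/n = 46·65/326 = 9.1718
Stratum 2 (40–59): n₁ = 188, n₀ = 266, n = 454; a·n₀/n = 132·266/454 = 77.3392; c·n₁/n = 118·188/454 = 48.8634
Stratum 3 (≥ 60): n₁ = 137, n₀ = 352, n = 489; a·n₀/n = 92·352/489 = 66.2249; c·n₁/n = 141·137/489 = 39.5031
RR_MH = (11.2086 + 77.3392 + 66.2249) / (9.1718 + 48.8634 + 39.5031) = 154.7727 / 97.5383 = 1.58679

1.587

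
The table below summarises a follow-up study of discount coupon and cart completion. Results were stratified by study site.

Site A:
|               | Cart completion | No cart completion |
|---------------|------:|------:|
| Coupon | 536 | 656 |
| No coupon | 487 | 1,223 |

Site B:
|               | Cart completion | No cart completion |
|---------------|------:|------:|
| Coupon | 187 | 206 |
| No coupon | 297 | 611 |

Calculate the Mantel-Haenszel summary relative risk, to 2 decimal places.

RR_MH = Σ(aᵢ·n₀ᵢ/nᵢ) / Σ(cᵢ·n₁ᵢ/nᵢ), with n₁ᵢ = aᵢ+bᵢ (exposed), n₀ᵢ = cᵢ+dᵢ (unexposed), nᵢ = n₁ᵢ+n₀ᵢ.
Stratum 1 (Site A): n₁ = 1192, n₀ = 1710, n = 2902; a·n₀/n = 536·1710/2902 = 315.8374; c·n₁/n = 487·1192/2902 = 200.0358
Stratum 2 (Site B): n₁ = 393, n₀ = 908, n = 1301; a·n₀/n = 187·908/1301 = 130.5119; c·n₁/n = 297·393/1301 = 89.7164
RR_MH = (315.8374 + 130.5119) / (200.0358 + 89.7164) = 446.3493 / 289.7522 = 1.54045

1.54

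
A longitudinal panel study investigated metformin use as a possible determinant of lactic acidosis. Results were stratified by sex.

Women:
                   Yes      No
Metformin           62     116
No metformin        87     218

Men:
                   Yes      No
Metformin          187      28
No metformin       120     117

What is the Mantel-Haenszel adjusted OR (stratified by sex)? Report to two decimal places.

OR_MH = Σ(aᵢdᵢ/nᵢ) / Σ(bᵢcᵢ/nᵢ), where nᵢ is the stratum total.
Stratum 1 (Women): n = 483; a·d/n = 62·218/483 = 27.9834; b·c/n = 116·87/483 = 20.8944
Stratum 2 (Men): n = 452; a·d/n = 187·117/452 = 48.4049; b·c/n = 28·120/452 = 7.4336
OR_MH = (27.9834 + 48.4049) / (20.8944 + 7.4336) = 76.3883 / 28.3280 = 2.69656

2.70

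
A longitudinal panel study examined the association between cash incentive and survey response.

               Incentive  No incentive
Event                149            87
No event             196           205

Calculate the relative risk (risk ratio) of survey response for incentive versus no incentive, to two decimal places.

Reading the table with exposure as columns: a = 149 (Incentive, case), b = 196 (Incentive, non-case), c = 87 (No incentive, case), d = 205.
Risk in exposed = 149/345 = 0.43188; risk in unexposed = 87/292 = 0.29795.
RR = 0.43188 / 0.29795 = 1.44954
The risk among the exposed is 1.45 times that among the unexposed.

1.45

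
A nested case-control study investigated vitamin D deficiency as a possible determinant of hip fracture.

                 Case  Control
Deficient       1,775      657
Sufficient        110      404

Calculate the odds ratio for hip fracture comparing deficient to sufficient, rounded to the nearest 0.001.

9.923

Cells: a = 1775, b = 657, c = 110, d = 404.
OR = (a·d)/(b·c) = (1775 × 404) / (657 × 110) = 717100 / 72270 = 9.92251
The odds of hip fracture are about 9.92 times as high in the deficient group.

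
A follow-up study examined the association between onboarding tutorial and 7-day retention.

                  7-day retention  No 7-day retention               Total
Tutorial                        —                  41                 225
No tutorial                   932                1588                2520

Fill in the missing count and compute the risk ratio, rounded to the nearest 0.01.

The missing cell is in the exposed row: 225 − 41 = 184.
So a = 184, b = 41, c = 932, d = 1588.
RR = [a/(a+b)] / [c/(c+d)] = (184/225) / (932/2520) = 0.81778/0.36984 = 2.21116

2.21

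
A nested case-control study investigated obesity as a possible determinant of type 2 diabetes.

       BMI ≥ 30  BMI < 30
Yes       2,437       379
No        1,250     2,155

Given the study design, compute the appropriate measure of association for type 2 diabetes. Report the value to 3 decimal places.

Reading the table with exposure as columns: a = 2437 (BMI ≥ 30, case), b = 1250 (BMI ≥ 30, non-case), c = 379 (BMI < 30, case), d = 2155.
This is a nested case-control study: participants were sampled on outcome status, so risks in the source population cannot be estimated directly — relative risk is not valid here. The odds ratio is the appropriate measure.
OR = (a·d)/(b·c) = (2437 × 2155) / (1250 × 379) = 5251735 / 473750 = 11.08546

11.085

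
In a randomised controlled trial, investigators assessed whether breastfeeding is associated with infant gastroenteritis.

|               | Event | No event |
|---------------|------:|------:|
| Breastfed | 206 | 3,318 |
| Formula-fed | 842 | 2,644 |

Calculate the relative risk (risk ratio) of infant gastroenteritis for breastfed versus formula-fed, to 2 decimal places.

0.24

Cells: a = 206, b = 3318, c = 842, d = 2644.
Risk in exposed = 206/3524 = 0.05846; risk in unexposed = 842/3486 = 0.24154.
RR = 0.05846 / 0.24154 = 0.24202
The risk is 76% lower among the exposed than among the unexposed.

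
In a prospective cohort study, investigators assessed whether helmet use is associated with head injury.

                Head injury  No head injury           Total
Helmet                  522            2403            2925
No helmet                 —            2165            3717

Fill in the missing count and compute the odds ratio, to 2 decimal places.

0.30

The missing cell is in the unexposed row: 3717 − 2165 = 1552.
So a = 522, b = 2403, c = 1552, d = 2165.
OR = (a·d)/(b·c) = (522 × 2165) / (2403 × 1552) = 1130130 / 3729456 = 0.30303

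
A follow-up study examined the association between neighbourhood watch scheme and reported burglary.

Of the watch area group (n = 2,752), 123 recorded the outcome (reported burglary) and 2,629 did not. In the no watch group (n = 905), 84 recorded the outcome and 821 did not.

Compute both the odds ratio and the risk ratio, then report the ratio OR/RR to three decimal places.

From the description: a = 123, b = 2629, c = 84, d = 821.
OR = (123·821)/(2629·84) = 100983/220836 = 0.45728
Risk in exposed = 123/2752 = 0.04469; risk in unexposed = 84/905 = 0.09282; RR = 0.48153
OR/RR = 0.45728 / 0.48153 = 0.94963
The outcome is rare in both groups, so OR ≈ RR (ratio near 1).

0.950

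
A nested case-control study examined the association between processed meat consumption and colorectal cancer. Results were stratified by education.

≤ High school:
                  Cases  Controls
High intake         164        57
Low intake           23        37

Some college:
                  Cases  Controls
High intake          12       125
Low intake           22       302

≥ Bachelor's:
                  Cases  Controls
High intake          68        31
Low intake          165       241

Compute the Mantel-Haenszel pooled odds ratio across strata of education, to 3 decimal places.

2.982

OR_MH = Σ(aᵢdᵢ/nᵢ) / Σ(bᵢcᵢ/nᵢ), where nᵢ is the stratum total.
Stratum 1 (≤ High school): n = 281; a·d/n = 164·37/281 = 21.5943; b·c/n = 57·23/281 = 4.6655
Stratum 2 (Some college): n = 461; a·d/n = 12·302/461 = 7.8612; b·c/n = 125·22/461 = 5.9653
Stratum 3 (≥ Bachelor's): n = 505; a·d/n = 68·241/505 = 32.4515; b·c/n = 31·165/505 = 10.1287
OR_MH = (21.5943 + 7.8612 + 32.4515) / (4.6655 + 5.9653 + 10.1287) = 61.9070 / 20.7595 = 2.98210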